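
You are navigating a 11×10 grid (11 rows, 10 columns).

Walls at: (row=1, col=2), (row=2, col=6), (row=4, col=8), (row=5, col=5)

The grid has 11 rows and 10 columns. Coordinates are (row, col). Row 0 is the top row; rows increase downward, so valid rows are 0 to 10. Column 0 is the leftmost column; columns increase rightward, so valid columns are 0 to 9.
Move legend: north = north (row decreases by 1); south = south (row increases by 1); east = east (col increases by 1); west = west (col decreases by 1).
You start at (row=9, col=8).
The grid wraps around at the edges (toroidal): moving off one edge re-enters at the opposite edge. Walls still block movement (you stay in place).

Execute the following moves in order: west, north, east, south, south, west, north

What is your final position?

Start: (row=9, col=8)
  west (west): (row=9, col=8) -> (row=9, col=7)
  north (north): (row=9, col=7) -> (row=8, col=7)
  east (east): (row=8, col=7) -> (row=8, col=8)
  south (south): (row=8, col=8) -> (row=9, col=8)
  south (south): (row=9, col=8) -> (row=10, col=8)
  west (west): (row=10, col=8) -> (row=10, col=7)
  north (north): (row=10, col=7) -> (row=9, col=7)
Final: (row=9, col=7)

Answer: Final position: (row=9, col=7)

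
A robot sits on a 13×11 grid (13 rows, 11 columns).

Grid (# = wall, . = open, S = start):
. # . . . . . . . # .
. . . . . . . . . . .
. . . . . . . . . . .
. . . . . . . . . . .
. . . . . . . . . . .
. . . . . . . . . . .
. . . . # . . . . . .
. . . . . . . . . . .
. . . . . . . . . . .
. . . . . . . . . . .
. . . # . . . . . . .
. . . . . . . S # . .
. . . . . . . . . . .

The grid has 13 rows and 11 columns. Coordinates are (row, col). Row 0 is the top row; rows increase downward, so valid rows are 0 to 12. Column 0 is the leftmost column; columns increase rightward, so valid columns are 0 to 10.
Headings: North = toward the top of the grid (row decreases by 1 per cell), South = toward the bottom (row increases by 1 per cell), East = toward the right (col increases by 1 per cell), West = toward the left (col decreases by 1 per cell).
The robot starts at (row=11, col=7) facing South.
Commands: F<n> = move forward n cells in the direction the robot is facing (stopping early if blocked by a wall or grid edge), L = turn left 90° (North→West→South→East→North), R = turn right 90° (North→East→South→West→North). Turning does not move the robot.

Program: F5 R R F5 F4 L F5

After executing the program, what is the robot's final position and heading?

Start: (row=11, col=7), facing South
  F5: move forward 1/5 (blocked), now at (row=12, col=7)
  R: turn right, now facing West
  R: turn right, now facing North
  F5: move forward 5, now at (row=7, col=7)
  F4: move forward 4, now at (row=3, col=7)
  L: turn left, now facing West
  F5: move forward 5, now at (row=3, col=2)
Final: (row=3, col=2), facing West

Answer: Final position: (row=3, col=2), facing West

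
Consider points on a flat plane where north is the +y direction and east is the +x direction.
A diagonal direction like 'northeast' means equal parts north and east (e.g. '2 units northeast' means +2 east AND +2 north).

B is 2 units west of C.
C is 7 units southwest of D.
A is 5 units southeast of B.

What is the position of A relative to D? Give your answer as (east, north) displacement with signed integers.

Answer: A is at (east=-4, north=-12) relative to D.

Derivation:
Place D at the origin (east=0, north=0).
  C is 7 units southwest of D: delta (east=-7, north=-7); C at (east=-7, north=-7).
  B is 2 units west of C: delta (east=-2, north=+0); B at (east=-9, north=-7).
  A is 5 units southeast of B: delta (east=+5, north=-5); A at (east=-4, north=-12).
Therefore A relative to D: (east=-4, north=-12).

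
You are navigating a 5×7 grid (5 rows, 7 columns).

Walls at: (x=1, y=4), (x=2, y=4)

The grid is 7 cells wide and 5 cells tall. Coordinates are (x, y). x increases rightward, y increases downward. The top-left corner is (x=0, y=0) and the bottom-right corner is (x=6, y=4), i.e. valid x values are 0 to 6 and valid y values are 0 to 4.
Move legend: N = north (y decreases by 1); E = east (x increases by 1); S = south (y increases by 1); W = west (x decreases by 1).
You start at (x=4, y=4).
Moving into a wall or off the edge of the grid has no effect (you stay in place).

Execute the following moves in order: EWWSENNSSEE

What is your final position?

Answer: Final position: (x=6, y=4)

Derivation:
Start: (x=4, y=4)
  E (east): (x=4, y=4) -> (x=5, y=4)
  W (west): (x=5, y=4) -> (x=4, y=4)
  W (west): (x=4, y=4) -> (x=3, y=4)
  S (south): blocked, stay at (x=3, y=4)
  E (east): (x=3, y=4) -> (x=4, y=4)
  N (north): (x=4, y=4) -> (x=4, y=3)
  N (north): (x=4, y=3) -> (x=4, y=2)
  S (south): (x=4, y=2) -> (x=4, y=3)
  S (south): (x=4, y=3) -> (x=4, y=4)
  E (east): (x=4, y=4) -> (x=5, y=4)
  E (east): (x=5, y=4) -> (x=6, y=4)
Final: (x=6, y=4)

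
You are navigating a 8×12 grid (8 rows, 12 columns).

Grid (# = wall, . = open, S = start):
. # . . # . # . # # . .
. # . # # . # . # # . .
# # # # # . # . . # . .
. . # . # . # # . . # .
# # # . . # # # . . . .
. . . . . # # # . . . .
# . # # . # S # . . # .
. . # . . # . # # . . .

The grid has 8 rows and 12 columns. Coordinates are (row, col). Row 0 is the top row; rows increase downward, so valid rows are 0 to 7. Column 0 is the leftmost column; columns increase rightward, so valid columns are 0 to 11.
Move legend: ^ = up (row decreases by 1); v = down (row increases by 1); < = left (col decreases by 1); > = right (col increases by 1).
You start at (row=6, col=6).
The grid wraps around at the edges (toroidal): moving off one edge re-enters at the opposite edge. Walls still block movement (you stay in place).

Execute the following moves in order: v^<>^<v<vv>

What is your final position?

Start: (row=6, col=6)
  v (down): (row=6, col=6) -> (row=7, col=6)
  ^ (up): (row=7, col=6) -> (row=6, col=6)
  < (left): blocked, stay at (row=6, col=6)
  > (right): blocked, stay at (row=6, col=6)
  ^ (up): blocked, stay at (row=6, col=6)
  < (left): blocked, stay at (row=6, col=6)
  v (down): (row=6, col=6) -> (row=7, col=6)
  < (left): blocked, stay at (row=7, col=6)
  v (down): blocked, stay at (row=7, col=6)
  v (down): blocked, stay at (row=7, col=6)
  > (right): blocked, stay at (row=7, col=6)
Final: (row=7, col=6)

Answer: Final position: (row=7, col=6)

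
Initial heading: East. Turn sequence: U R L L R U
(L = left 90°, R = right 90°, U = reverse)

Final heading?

Start: East
  U (U-turn (180°)) -> West
  R (right (90° clockwise)) -> North
  L (left (90° counter-clockwise)) -> West
  L (left (90° counter-clockwise)) -> South
  R (right (90° clockwise)) -> West
  U (U-turn (180°)) -> East
Final: East

Answer: Final heading: East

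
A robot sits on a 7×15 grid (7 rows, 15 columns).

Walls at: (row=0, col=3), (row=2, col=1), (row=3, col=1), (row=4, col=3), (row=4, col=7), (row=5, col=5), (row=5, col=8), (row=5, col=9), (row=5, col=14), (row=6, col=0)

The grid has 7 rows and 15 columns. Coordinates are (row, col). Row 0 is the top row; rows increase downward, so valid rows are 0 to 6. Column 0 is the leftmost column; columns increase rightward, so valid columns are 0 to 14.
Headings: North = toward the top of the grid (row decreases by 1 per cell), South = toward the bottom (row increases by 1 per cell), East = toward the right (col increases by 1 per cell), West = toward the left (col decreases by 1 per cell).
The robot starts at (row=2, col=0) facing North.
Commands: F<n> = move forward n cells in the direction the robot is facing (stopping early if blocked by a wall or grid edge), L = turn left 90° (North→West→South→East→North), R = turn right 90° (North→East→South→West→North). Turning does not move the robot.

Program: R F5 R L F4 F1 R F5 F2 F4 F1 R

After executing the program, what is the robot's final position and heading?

Answer: Final position: (row=5, col=0), facing West

Derivation:
Start: (row=2, col=0), facing North
  R: turn right, now facing East
  F5: move forward 0/5 (blocked), now at (row=2, col=0)
  R: turn right, now facing South
  L: turn left, now facing East
  F4: move forward 0/4 (blocked), now at (row=2, col=0)
  F1: move forward 0/1 (blocked), now at (row=2, col=0)
  R: turn right, now facing South
  F5: move forward 3/5 (blocked), now at (row=5, col=0)
  F2: move forward 0/2 (blocked), now at (row=5, col=0)
  F4: move forward 0/4 (blocked), now at (row=5, col=0)
  F1: move forward 0/1 (blocked), now at (row=5, col=0)
  R: turn right, now facing West
Final: (row=5, col=0), facing West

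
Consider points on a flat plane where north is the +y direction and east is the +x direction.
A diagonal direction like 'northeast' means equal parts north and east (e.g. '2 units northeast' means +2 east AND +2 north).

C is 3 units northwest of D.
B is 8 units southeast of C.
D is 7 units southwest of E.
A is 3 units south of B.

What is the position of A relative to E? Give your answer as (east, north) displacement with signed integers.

Answer: A is at (east=-2, north=-15) relative to E.

Derivation:
Place E at the origin (east=0, north=0).
  D is 7 units southwest of E: delta (east=-7, north=-7); D at (east=-7, north=-7).
  C is 3 units northwest of D: delta (east=-3, north=+3); C at (east=-10, north=-4).
  B is 8 units southeast of C: delta (east=+8, north=-8); B at (east=-2, north=-12).
  A is 3 units south of B: delta (east=+0, north=-3); A at (east=-2, north=-15).
Therefore A relative to E: (east=-2, north=-15).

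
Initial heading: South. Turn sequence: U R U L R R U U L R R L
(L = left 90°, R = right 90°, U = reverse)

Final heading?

Start: South
  U (U-turn (180°)) -> North
  R (right (90° clockwise)) -> East
  U (U-turn (180°)) -> West
  L (left (90° counter-clockwise)) -> South
  R (right (90° clockwise)) -> West
  R (right (90° clockwise)) -> North
  U (U-turn (180°)) -> South
  U (U-turn (180°)) -> North
  L (left (90° counter-clockwise)) -> West
  R (right (90° clockwise)) -> North
  R (right (90° clockwise)) -> East
  L (left (90° counter-clockwise)) -> North
Final: North

Answer: Final heading: North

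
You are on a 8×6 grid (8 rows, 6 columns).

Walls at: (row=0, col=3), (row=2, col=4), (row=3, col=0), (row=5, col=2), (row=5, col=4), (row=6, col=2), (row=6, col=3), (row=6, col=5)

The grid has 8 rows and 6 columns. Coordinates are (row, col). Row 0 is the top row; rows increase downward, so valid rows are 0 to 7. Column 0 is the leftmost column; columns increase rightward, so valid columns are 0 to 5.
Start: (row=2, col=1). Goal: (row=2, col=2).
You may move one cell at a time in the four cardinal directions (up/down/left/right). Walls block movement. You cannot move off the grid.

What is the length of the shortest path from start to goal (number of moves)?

Answer: Shortest path length: 1

Derivation:
BFS from (row=2, col=1) until reaching (row=2, col=2):
  Distance 0: (row=2, col=1)
  Distance 1: (row=1, col=1), (row=2, col=0), (row=2, col=2), (row=3, col=1)  <- goal reached here
One shortest path (1 moves): (row=2, col=1) -> (row=2, col=2)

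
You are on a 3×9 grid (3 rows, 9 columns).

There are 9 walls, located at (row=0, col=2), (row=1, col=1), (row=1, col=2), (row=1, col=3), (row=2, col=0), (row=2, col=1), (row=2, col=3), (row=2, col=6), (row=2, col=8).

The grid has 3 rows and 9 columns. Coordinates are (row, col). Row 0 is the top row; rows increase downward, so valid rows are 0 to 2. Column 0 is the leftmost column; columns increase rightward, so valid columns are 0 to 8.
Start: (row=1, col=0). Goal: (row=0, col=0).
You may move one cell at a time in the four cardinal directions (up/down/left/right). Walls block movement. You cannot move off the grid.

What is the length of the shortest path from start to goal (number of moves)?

BFS from (row=1, col=0) until reaching (row=0, col=0):
  Distance 0: (row=1, col=0)
  Distance 1: (row=0, col=0)  <- goal reached here
One shortest path (1 moves): (row=1, col=0) -> (row=0, col=0)

Answer: Shortest path length: 1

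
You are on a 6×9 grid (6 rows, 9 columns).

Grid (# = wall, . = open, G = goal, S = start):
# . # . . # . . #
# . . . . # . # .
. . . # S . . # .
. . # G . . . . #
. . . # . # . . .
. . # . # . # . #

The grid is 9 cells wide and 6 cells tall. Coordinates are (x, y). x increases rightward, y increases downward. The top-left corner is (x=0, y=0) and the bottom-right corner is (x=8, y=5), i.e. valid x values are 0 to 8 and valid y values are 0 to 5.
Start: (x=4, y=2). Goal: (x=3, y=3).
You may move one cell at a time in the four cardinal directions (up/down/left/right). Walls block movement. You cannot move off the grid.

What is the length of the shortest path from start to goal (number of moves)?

Answer: Shortest path length: 2

Derivation:
BFS from (x=4, y=2) until reaching (x=3, y=3):
  Distance 0: (x=4, y=2)
  Distance 1: (x=4, y=1), (x=5, y=2), (x=4, y=3)
  Distance 2: (x=4, y=0), (x=3, y=1), (x=6, y=2), (x=3, y=3), (x=5, y=3), (x=4, y=4)  <- goal reached here
One shortest path (2 moves): (x=4, y=2) -> (x=4, y=3) -> (x=3, y=3)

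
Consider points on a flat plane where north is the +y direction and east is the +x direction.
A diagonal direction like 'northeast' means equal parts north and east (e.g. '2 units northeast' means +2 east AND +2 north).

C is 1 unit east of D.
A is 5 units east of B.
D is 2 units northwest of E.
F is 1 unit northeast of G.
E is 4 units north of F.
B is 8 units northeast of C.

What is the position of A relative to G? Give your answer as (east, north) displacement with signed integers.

Place G at the origin (east=0, north=0).
  F is 1 unit northeast of G: delta (east=+1, north=+1); F at (east=1, north=1).
  E is 4 units north of F: delta (east=+0, north=+4); E at (east=1, north=5).
  D is 2 units northwest of E: delta (east=-2, north=+2); D at (east=-1, north=7).
  C is 1 unit east of D: delta (east=+1, north=+0); C at (east=0, north=7).
  B is 8 units northeast of C: delta (east=+8, north=+8); B at (east=8, north=15).
  A is 5 units east of B: delta (east=+5, north=+0); A at (east=13, north=15).
Therefore A relative to G: (east=13, north=15).

Answer: A is at (east=13, north=15) relative to G.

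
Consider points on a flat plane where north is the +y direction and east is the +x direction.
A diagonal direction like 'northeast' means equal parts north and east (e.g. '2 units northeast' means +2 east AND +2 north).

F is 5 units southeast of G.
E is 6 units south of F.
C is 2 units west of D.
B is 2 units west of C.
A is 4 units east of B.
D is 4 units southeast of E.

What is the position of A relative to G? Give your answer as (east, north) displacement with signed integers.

Place G at the origin (east=0, north=0).
  F is 5 units southeast of G: delta (east=+5, north=-5); F at (east=5, north=-5).
  E is 6 units south of F: delta (east=+0, north=-6); E at (east=5, north=-11).
  D is 4 units southeast of E: delta (east=+4, north=-4); D at (east=9, north=-15).
  C is 2 units west of D: delta (east=-2, north=+0); C at (east=7, north=-15).
  B is 2 units west of C: delta (east=-2, north=+0); B at (east=5, north=-15).
  A is 4 units east of B: delta (east=+4, north=+0); A at (east=9, north=-15).
Therefore A relative to G: (east=9, north=-15).

Answer: A is at (east=9, north=-15) relative to G.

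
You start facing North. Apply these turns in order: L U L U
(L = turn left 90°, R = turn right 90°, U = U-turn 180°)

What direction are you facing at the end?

Start: North
  L (left (90° counter-clockwise)) -> West
  U (U-turn (180°)) -> East
  L (left (90° counter-clockwise)) -> North
  U (U-turn (180°)) -> South
Final: South

Answer: Final heading: South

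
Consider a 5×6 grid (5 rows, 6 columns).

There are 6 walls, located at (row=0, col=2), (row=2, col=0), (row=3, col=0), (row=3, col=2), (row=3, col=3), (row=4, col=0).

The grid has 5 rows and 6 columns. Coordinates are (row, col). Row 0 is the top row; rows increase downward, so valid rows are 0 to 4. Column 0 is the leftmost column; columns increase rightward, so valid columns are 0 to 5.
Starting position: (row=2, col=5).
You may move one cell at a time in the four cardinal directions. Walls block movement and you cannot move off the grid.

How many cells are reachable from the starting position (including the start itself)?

Answer: Reachable cells: 24

Derivation:
BFS flood-fill from (row=2, col=5):
  Distance 0: (row=2, col=5)
  Distance 1: (row=1, col=5), (row=2, col=4), (row=3, col=5)
  Distance 2: (row=0, col=5), (row=1, col=4), (row=2, col=3), (row=3, col=4), (row=4, col=5)
  Distance 3: (row=0, col=4), (row=1, col=3), (row=2, col=2), (row=4, col=4)
  Distance 4: (row=0, col=3), (row=1, col=2), (row=2, col=1), (row=4, col=3)
  Distance 5: (row=1, col=1), (row=3, col=1), (row=4, col=2)
  Distance 6: (row=0, col=1), (row=1, col=0), (row=4, col=1)
  Distance 7: (row=0, col=0)
Total reachable: 24 (grid has 24 open cells total)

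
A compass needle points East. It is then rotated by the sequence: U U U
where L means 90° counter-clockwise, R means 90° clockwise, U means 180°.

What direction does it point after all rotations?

Start: East
  U (U-turn (180°)) -> West
  U (U-turn (180°)) -> East
  U (U-turn (180°)) -> West
Final: West

Answer: Final heading: West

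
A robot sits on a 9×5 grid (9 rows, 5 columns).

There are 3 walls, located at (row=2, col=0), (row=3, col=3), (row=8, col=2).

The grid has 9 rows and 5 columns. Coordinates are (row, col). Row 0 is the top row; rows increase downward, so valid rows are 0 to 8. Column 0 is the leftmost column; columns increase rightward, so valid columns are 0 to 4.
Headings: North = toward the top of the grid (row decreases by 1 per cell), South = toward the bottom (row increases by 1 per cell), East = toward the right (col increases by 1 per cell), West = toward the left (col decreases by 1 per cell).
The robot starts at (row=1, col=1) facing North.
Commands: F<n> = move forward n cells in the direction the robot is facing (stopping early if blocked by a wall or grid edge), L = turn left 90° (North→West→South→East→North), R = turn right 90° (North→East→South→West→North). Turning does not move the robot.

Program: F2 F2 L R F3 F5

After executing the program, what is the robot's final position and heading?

Answer: Final position: (row=0, col=1), facing North

Derivation:
Start: (row=1, col=1), facing North
  F2: move forward 1/2 (blocked), now at (row=0, col=1)
  F2: move forward 0/2 (blocked), now at (row=0, col=1)
  L: turn left, now facing West
  R: turn right, now facing North
  F3: move forward 0/3 (blocked), now at (row=0, col=1)
  F5: move forward 0/5 (blocked), now at (row=0, col=1)
Final: (row=0, col=1), facing North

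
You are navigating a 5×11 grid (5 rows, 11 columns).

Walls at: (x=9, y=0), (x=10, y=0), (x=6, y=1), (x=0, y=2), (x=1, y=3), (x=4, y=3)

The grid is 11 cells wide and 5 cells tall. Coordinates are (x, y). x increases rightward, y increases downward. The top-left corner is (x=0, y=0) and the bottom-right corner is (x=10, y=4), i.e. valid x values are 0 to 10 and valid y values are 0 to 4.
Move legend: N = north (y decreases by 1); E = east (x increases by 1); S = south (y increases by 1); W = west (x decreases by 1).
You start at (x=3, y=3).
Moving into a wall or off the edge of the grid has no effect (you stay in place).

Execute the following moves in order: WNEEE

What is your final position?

Start: (x=3, y=3)
  W (west): (x=3, y=3) -> (x=2, y=3)
  N (north): (x=2, y=3) -> (x=2, y=2)
  E (east): (x=2, y=2) -> (x=3, y=2)
  E (east): (x=3, y=2) -> (x=4, y=2)
  E (east): (x=4, y=2) -> (x=5, y=2)
Final: (x=5, y=2)

Answer: Final position: (x=5, y=2)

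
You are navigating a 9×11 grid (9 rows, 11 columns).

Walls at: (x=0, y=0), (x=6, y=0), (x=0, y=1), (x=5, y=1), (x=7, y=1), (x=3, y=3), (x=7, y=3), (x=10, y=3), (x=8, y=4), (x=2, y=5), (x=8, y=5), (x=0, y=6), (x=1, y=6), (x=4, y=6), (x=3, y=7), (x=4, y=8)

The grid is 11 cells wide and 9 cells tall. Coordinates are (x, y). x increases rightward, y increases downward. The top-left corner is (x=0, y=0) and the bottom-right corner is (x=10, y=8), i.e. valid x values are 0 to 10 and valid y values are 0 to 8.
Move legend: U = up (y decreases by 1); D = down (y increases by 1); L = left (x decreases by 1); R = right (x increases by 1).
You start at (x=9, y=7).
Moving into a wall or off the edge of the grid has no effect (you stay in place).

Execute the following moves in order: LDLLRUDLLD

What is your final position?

Answer: Final position: (x=5, y=8)

Derivation:
Start: (x=9, y=7)
  L (left): (x=9, y=7) -> (x=8, y=7)
  D (down): (x=8, y=7) -> (x=8, y=8)
  L (left): (x=8, y=8) -> (x=7, y=8)
  L (left): (x=7, y=8) -> (x=6, y=8)
  R (right): (x=6, y=8) -> (x=7, y=8)
  U (up): (x=7, y=8) -> (x=7, y=7)
  D (down): (x=7, y=7) -> (x=7, y=8)
  L (left): (x=7, y=8) -> (x=6, y=8)
  L (left): (x=6, y=8) -> (x=5, y=8)
  D (down): blocked, stay at (x=5, y=8)
Final: (x=5, y=8)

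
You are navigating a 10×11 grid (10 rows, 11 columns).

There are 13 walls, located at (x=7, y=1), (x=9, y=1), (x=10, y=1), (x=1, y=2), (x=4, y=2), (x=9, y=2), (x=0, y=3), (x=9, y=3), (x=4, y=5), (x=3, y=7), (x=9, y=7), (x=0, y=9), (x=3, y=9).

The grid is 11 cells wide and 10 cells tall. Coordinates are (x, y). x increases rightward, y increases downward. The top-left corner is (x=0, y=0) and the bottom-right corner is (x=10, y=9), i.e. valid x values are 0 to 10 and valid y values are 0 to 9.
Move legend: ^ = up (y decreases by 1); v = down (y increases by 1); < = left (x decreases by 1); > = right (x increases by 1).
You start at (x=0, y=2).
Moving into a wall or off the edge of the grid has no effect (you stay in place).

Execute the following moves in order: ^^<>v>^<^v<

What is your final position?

Answer: Final position: (x=0, y=1)

Derivation:
Start: (x=0, y=2)
  ^ (up): (x=0, y=2) -> (x=0, y=1)
  ^ (up): (x=0, y=1) -> (x=0, y=0)
  < (left): blocked, stay at (x=0, y=0)
  > (right): (x=0, y=0) -> (x=1, y=0)
  v (down): (x=1, y=0) -> (x=1, y=1)
  > (right): (x=1, y=1) -> (x=2, y=1)
  ^ (up): (x=2, y=1) -> (x=2, y=0)
  < (left): (x=2, y=0) -> (x=1, y=0)
  ^ (up): blocked, stay at (x=1, y=0)
  v (down): (x=1, y=0) -> (x=1, y=1)
  < (left): (x=1, y=1) -> (x=0, y=1)
Final: (x=0, y=1)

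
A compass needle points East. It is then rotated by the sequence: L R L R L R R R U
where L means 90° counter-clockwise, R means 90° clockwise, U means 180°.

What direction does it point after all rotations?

Answer: Final heading: East

Derivation:
Start: East
  L (left (90° counter-clockwise)) -> North
  R (right (90° clockwise)) -> East
  L (left (90° counter-clockwise)) -> North
  R (right (90° clockwise)) -> East
  L (left (90° counter-clockwise)) -> North
  R (right (90° clockwise)) -> East
  R (right (90° clockwise)) -> South
  R (right (90° clockwise)) -> West
  U (U-turn (180°)) -> East
Final: East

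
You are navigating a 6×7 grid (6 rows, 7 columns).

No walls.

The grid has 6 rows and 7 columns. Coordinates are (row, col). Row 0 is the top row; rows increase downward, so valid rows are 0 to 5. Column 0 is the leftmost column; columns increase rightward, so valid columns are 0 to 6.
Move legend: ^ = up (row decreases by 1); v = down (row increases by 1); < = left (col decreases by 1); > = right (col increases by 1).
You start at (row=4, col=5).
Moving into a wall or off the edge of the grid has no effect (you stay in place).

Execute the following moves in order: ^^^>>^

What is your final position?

Start: (row=4, col=5)
  ^ (up): (row=4, col=5) -> (row=3, col=5)
  ^ (up): (row=3, col=5) -> (row=2, col=5)
  ^ (up): (row=2, col=5) -> (row=1, col=5)
  > (right): (row=1, col=5) -> (row=1, col=6)
  > (right): blocked, stay at (row=1, col=6)
  ^ (up): (row=1, col=6) -> (row=0, col=6)
Final: (row=0, col=6)

Answer: Final position: (row=0, col=6)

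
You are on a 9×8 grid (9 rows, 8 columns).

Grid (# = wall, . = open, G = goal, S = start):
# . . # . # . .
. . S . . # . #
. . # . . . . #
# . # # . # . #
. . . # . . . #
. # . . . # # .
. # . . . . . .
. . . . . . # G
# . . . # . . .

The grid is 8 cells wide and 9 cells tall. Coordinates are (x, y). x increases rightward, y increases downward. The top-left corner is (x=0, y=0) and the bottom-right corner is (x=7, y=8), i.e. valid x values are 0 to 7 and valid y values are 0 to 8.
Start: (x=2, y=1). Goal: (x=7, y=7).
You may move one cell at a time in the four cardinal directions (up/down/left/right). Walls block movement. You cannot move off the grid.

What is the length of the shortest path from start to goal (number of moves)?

Answer: Shortest path length: 11

Derivation:
BFS from (x=2, y=1) until reaching (x=7, y=7):
  Distance 0: (x=2, y=1)
  Distance 1: (x=2, y=0), (x=1, y=1), (x=3, y=1)
  Distance 2: (x=1, y=0), (x=0, y=1), (x=4, y=1), (x=1, y=2), (x=3, y=2)
  Distance 3: (x=4, y=0), (x=0, y=2), (x=4, y=2), (x=1, y=3)
  Distance 4: (x=5, y=2), (x=4, y=3), (x=1, y=4)
  Distance 5: (x=6, y=2), (x=0, y=4), (x=2, y=4), (x=4, y=4)
  Distance 6: (x=6, y=1), (x=6, y=3), (x=5, y=4), (x=0, y=5), (x=2, y=5), (x=4, y=5)
  Distance 7: (x=6, y=0), (x=6, y=4), (x=3, y=5), (x=0, y=6), (x=2, y=6), (x=4, y=6)
  Distance 8: (x=7, y=0), (x=3, y=6), (x=5, y=6), (x=0, y=7), (x=2, y=7), (x=4, y=7)
  Distance 9: (x=6, y=6), (x=1, y=7), (x=3, y=7), (x=5, y=7), (x=2, y=8)
  Distance 10: (x=7, y=6), (x=1, y=8), (x=3, y=8), (x=5, y=8)
  Distance 11: (x=7, y=5), (x=7, y=7), (x=6, y=8)  <- goal reached here
One shortest path (11 moves): (x=2, y=1) -> (x=3, y=1) -> (x=4, y=1) -> (x=4, y=2) -> (x=4, y=3) -> (x=4, y=4) -> (x=4, y=5) -> (x=4, y=6) -> (x=5, y=6) -> (x=6, y=6) -> (x=7, y=6) -> (x=7, y=7)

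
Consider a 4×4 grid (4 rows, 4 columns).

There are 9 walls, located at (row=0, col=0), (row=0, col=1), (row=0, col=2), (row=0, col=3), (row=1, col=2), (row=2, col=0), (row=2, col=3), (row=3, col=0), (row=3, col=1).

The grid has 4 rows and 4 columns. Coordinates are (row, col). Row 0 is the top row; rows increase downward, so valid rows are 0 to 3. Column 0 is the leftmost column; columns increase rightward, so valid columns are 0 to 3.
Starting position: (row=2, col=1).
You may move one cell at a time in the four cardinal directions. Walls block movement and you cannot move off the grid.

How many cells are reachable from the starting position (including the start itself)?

BFS flood-fill from (row=2, col=1):
  Distance 0: (row=2, col=1)
  Distance 1: (row=1, col=1), (row=2, col=2)
  Distance 2: (row=1, col=0), (row=3, col=2)
  Distance 3: (row=3, col=3)
Total reachable: 6 (grid has 7 open cells total)

Answer: Reachable cells: 6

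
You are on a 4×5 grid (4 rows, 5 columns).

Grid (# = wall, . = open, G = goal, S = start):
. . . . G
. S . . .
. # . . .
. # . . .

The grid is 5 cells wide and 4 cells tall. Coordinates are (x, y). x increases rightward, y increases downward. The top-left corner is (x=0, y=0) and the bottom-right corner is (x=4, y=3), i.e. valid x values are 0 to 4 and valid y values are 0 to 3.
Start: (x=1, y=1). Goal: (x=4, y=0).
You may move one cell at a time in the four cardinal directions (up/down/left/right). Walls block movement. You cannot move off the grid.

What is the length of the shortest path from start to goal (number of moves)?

Answer: Shortest path length: 4

Derivation:
BFS from (x=1, y=1) until reaching (x=4, y=0):
  Distance 0: (x=1, y=1)
  Distance 1: (x=1, y=0), (x=0, y=1), (x=2, y=1)
  Distance 2: (x=0, y=0), (x=2, y=0), (x=3, y=1), (x=0, y=2), (x=2, y=2)
  Distance 3: (x=3, y=0), (x=4, y=1), (x=3, y=2), (x=0, y=3), (x=2, y=3)
  Distance 4: (x=4, y=0), (x=4, y=2), (x=3, y=3)  <- goal reached here
One shortest path (4 moves): (x=1, y=1) -> (x=2, y=1) -> (x=3, y=1) -> (x=4, y=1) -> (x=4, y=0)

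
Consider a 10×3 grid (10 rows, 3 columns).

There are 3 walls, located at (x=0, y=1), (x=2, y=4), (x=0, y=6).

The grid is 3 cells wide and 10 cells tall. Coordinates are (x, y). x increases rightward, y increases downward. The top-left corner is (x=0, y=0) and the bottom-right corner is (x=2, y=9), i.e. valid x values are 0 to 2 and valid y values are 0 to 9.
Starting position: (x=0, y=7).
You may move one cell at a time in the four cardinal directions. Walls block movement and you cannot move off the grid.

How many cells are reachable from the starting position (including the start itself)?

BFS flood-fill from (x=0, y=7):
  Distance 0: (x=0, y=7)
  Distance 1: (x=1, y=7), (x=0, y=8)
  Distance 2: (x=1, y=6), (x=2, y=7), (x=1, y=8), (x=0, y=9)
  Distance 3: (x=1, y=5), (x=2, y=6), (x=2, y=8), (x=1, y=9)
  Distance 4: (x=1, y=4), (x=0, y=5), (x=2, y=5), (x=2, y=9)
  Distance 5: (x=1, y=3), (x=0, y=4)
  Distance 6: (x=1, y=2), (x=0, y=3), (x=2, y=3)
  Distance 7: (x=1, y=1), (x=0, y=2), (x=2, y=2)
  Distance 8: (x=1, y=0), (x=2, y=1)
  Distance 9: (x=0, y=0), (x=2, y=0)
Total reachable: 27 (grid has 27 open cells total)

Answer: Reachable cells: 27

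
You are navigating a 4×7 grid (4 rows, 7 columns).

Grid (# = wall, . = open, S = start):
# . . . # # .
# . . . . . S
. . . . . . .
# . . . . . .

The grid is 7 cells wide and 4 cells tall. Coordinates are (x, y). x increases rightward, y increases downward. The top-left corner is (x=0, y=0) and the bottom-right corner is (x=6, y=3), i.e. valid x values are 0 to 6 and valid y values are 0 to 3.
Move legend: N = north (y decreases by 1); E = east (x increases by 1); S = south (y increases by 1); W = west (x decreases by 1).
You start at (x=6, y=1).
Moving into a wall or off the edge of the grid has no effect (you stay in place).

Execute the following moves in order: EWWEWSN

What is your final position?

Answer: Final position: (x=4, y=1)

Derivation:
Start: (x=6, y=1)
  E (east): blocked, stay at (x=6, y=1)
  W (west): (x=6, y=1) -> (x=5, y=1)
  W (west): (x=5, y=1) -> (x=4, y=1)
  E (east): (x=4, y=1) -> (x=5, y=1)
  W (west): (x=5, y=1) -> (x=4, y=1)
  S (south): (x=4, y=1) -> (x=4, y=2)
  N (north): (x=4, y=2) -> (x=4, y=1)
Final: (x=4, y=1)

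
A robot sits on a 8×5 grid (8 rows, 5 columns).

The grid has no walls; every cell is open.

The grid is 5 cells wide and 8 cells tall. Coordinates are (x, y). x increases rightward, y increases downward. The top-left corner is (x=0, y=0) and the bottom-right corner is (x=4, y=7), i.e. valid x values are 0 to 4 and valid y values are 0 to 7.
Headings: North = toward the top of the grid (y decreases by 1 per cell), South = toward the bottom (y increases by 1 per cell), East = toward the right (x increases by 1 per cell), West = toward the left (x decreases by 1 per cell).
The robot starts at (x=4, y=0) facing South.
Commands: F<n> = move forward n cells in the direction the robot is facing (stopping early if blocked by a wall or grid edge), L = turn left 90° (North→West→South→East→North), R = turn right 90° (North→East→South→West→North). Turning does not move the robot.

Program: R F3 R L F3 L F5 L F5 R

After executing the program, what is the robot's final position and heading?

Answer: Final position: (x=4, y=5), facing South

Derivation:
Start: (x=4, y=0), facing South
  R: turn right, now facing West
  F3: move forward 3, now at (x=1, y=0)
  R: turn right, now facing North
  L: turn left, now facing West
  F3: move forward 1/3 (blocked), now at (x=0, y=0)
  L: turn left, now facing South
  F5: move forward 5, now at (x=0, y=5)
  L: turn left, now facing East
  F5: move forward 4/5 (blocked), now at (x=4, y=5)
  R: turn right, now facing South
Final: (x=4, y=5), facing South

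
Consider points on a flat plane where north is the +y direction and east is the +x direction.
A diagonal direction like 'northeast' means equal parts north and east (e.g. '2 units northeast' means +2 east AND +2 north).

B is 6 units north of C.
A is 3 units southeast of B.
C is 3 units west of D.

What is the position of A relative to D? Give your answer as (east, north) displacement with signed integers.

Place D at the origin (east=0, north=0).
  C is 3 units west of D: delta (east=-3, north=+0); C at (east=-3, north=0).
  B is 6 units north of C: delta (east=+0, north=+6); B at (east=-3, north=6).
  A is 3 units southeast of B: delta (east=+3, north=-3); A at (east=0, north=3).
Therefore A relative to D: (east=0, north=3).

Answer: A is at (east=0, north=3) relative to D.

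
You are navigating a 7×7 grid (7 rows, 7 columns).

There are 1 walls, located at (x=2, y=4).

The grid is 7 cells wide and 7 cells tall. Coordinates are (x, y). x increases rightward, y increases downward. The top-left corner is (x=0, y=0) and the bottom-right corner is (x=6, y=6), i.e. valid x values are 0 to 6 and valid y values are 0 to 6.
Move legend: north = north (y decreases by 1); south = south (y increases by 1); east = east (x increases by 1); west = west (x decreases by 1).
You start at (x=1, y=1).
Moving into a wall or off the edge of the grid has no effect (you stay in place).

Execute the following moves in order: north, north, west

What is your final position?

Answer: Final position: (x=0, y=0)

Derivation:
Start: (x=1, y=1)
  north (north): (x=1, y=1) -> (x=1, y=0)
  north (north): blocked, stay at (x=1, y=0)
  west (west): (x=1, y=0) -> (x=0, y=0)
Final: (x=0, y=0)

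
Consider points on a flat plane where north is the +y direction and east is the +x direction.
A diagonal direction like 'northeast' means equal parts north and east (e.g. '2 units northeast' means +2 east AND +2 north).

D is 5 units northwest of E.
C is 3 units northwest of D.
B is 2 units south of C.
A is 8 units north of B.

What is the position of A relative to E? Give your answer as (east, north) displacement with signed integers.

Answer: A is at (east=-8, north=14) relative to E.

Derivation:
Place E at the origin (east=0, north=0).
  D is 5 units northwest of E: delta (east=-5, north=+5); D at (east=-5, north=5).
  C is 3 units northwest of D: delta (east=-3, north=+3); C at (east=-8, north=8).
  B is 2 units south of C: delta (east=+0, north=-2); B at (east=-8, north=6).
  A is 8 units north of B: delta (east=+0, north=+8); A at (east=-8, north=14).
Therefore A relative to E: (east=-8, north=14).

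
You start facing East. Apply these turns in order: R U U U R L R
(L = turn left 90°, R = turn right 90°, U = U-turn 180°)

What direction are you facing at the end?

Answer: Final heading: East

Derivation:
Start: East
  R (right (90° clockwise)) -> South
  U (U-turn (180°)) -> North
  U (U-turn (180°)) -> South
  U (U-turn (180°)) -> North
  R (right (90° clockwise)) -> East
  L (left (90° counter-clockwise)) -> North
  R (right (90° clockwise)) -> East
Final: East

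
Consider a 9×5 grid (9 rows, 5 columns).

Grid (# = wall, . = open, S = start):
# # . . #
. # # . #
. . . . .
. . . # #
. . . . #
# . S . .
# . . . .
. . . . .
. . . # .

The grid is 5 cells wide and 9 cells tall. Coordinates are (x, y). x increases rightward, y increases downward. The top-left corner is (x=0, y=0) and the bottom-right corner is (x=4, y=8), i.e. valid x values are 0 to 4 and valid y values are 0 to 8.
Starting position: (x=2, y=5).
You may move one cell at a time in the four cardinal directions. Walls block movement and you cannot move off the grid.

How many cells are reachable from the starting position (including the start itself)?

BFS flood-fill from (x=2, y=5):
  Distance 0: (x=2, y=5)
  Distance 1: (x=2, y=4), (x=1, y=5), (x=3, y=5), (x=2, y=6)
  Distance 2: (x=2, y=3), (x=1, y=4), (x=3, y=4), (x=4, y=5), (x=1, y=6), (x=3, y=6), (x=2, y=7)
  Distance 3: (x=2, y=2), (x=1, y=3), (x=0, y=4), (x=4, y=6), (x=1, y=7), (x=3, y=7), (x=2, y=8)
  Distance 4: (x=1, y=2), (x=3, y=2), (x=0, y=3), (x=0, y=7), (x=4, y=7), (x=1, y=8)
  Distance 5: (x=3, y=1), (x=0, y=2), (x=4, y=2), (x=0, y=8), (x=4, y=8)
  Distance 6: (x=3, y=0), (x=0, y=1)
  Distance 7: (x=2, y=0)
Total reachable: 33 (grid has 33 open cells total)

Answer: Reachable cells: 33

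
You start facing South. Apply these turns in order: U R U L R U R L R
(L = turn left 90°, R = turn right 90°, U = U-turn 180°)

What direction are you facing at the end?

Start: South
  U (U-turn (180°)) -> North
  R (right (90° clockwise)) -> East
  U (U-turn (180°)) -> West
  L (left (90° counter-clockwise)) -> South
  R (right (90° clockwise)) -> West
  U (U-turn (180°)) -> East
  R (right (90° clockwise)) -> South
  L (left (90° counter-clockwise)) -> East
  R (right (90° clockwise)) -> South
Final: South

Answer: Final heading: South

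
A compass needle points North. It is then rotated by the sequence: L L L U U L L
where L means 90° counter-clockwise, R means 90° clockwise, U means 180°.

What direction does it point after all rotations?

Start: North
  L (left (90° counter-clockwise)) -> West
  L (left (90° counter-clockwise)) -> South
  L (left (90° counter-clockwise)) -> East
  U (U-turn (180°)) -> West
  U (U-turn (180°)) -> East
  L (left (90° counter-clockwise)) -> North
  L (left (90° counter-clockwise)) -> West
Final: West

Answer: Final heading: West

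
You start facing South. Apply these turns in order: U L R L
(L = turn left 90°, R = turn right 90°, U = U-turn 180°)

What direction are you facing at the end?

Start: South
  U (U-turn (180°)) -> North
  L (left (90° counter-clockwise)) -> West
  R (right (90° clockwise)) -> North
  L (left (90° counter-clockwise)) -> West
Final: West

Answer: Final heading: West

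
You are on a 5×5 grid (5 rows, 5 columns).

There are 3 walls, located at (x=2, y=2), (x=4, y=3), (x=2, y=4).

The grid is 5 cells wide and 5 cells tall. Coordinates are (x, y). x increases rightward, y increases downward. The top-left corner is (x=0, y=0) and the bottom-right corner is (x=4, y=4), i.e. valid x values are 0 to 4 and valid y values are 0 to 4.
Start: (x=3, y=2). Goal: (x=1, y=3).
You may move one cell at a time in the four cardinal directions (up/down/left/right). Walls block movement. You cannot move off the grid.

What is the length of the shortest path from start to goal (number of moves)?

BFS from (x=3, y=2) until reaching (x=1, y=3):
  Distance 0: (x=3, y=2)
  Distance 1: (x=3, y=1), (x=4, y=2), (x=3, y=3)
  Distance 2: (x=3, y=0), (x=2, y=1), (x=4, y=1), (x=2, y=3), (x=3, y=4)
  Distance 3: (x=2, y=0), (x=4, y=0), (x=1, y=1), (x=1, y=3), (x=4, y=4)  <- goal reached here
One shortest path (3 moves): (x=3, y=2) -> (x=3, y=3) -> (x=2, y=3) -> (x=1, y=3)

Answer: Shortest path length: 3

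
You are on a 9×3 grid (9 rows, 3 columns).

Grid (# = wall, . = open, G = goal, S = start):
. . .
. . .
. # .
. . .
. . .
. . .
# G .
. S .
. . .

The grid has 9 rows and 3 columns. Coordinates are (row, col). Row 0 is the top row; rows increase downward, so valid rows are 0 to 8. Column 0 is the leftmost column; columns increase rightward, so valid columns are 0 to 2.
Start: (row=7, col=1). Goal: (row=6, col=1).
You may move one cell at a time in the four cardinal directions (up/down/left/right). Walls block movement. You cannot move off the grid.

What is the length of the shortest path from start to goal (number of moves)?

BFS from (row=7, col=1) until reaching (row=6, col=1):
  Distance 0: (row=7, col=1)
  Distance 1: (row=6, col=1), (row=7, col=0), (row=7, col=2), (row=8, col=1)  <- goal reached here
One shortest path (1 moves): (row=7, col=1) -> (row=6, col=1)

Answer: Shortest path length: 1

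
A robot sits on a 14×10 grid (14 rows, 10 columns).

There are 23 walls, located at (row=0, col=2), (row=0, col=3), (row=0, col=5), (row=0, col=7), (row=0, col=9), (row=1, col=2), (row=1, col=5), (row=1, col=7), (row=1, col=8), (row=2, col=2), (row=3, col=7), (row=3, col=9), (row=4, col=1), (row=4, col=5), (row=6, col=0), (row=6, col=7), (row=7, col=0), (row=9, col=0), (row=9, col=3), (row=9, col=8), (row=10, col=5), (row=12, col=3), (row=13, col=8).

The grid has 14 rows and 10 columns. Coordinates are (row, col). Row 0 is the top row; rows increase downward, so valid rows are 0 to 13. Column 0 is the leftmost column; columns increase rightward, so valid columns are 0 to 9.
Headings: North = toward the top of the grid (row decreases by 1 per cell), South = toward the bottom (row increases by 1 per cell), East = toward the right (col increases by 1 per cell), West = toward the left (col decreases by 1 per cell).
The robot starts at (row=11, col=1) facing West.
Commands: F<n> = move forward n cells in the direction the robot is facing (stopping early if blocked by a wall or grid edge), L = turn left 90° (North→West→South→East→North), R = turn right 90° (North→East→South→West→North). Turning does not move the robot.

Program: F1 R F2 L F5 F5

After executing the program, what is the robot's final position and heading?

Answer: Final position: (row=10, col=0), facing West

Derivation:
Start: (row=11, col=1), facing West
  F1: move forward 1, now at (row=11, col=0)
  R: turn right, now facing North
  F2: move forward 1/2 (blocked), now at (row=10, col=0)
  L: turn left, now facing West
  F5: move forward 0/5 (blocked), now at (row=10, col=0)
  F5: move forward 0/5 (blocked), now at (row=10, col=0)
Final: (row=10, col=0), facing West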